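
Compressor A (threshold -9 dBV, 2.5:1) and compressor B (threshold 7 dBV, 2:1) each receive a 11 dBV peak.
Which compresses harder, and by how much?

A: GR = 20 − 20/2.5 = 12 dB.
B: GR = 4 − 4/2 = 2 dB.
A applies 10 dB more gain reduction.

A, by 10 dB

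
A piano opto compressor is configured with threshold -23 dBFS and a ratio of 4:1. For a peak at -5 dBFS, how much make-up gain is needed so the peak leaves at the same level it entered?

Overshoot 18 dB → 18/4 = 4.5 dB after compression, so the compressed level is -23 + 4.5 = -18.5 dBFS.
Make-up = target − compressed = -5 − (-18.5) = 13.5 dB.

13.5 dB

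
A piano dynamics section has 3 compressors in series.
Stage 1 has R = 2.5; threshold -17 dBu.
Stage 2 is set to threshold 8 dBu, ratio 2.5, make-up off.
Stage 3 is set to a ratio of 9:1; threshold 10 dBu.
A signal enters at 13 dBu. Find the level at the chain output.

Stage 1: 13 dBu is 30 dB over -17 dBu; at 2.5:1 that becomes 12 dB over, giving -5 dBu.
Stage 2: -5 dBu is at or below the 8 dBu threshold — no compression; output -5 dBu.
Stage 3: -5 dBu ≤ 10 dBu, so stage 3 doesn't engage; output -5 dBu.

-5 dBu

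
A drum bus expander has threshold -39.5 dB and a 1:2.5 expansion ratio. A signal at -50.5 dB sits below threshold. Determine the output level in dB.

-67 dB

The input is 11 dB below the -39.5 dB threshold.
A 1:2.5 expander multiplies undershoot by 2.5: 11 × 2.5 = 27.5 dB below threshold.
Output = -39.5 − 27.5 = -67 dB.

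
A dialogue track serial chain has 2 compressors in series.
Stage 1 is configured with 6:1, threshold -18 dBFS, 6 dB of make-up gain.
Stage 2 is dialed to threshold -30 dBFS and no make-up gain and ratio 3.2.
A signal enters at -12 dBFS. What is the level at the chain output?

-24.0625 dBFS

Stage 1: -12 dBFS is 6 dB over -18 dBFS; at 6:1 that becomes 1 dB over, giving -17 dBFS; +6 dB make-up → -11 dBFS.
Stage 2: -11 dBFS is 19 dB over -30 dBFS; at 3.2:1 that becomes 5.9375 dB over, giving -24.0625 dBFS.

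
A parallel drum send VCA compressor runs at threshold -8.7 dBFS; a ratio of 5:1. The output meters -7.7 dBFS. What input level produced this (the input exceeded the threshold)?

That's 1 dB above the -8.7 dBFS threshold.
Input overshoot = R × output overshoot = 5 dB → input = -8.7 + 5 = -3.7 dBFS.

-3.7 dBFS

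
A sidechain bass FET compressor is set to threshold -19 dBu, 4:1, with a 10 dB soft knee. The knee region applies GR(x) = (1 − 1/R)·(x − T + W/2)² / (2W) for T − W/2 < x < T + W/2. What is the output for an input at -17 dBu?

-18.8375 dBu

x − T + W/2 = -17 − (-19) + 5 = 7.
GR = (1 − 1/4) × 7² / 20 = 0.75 × 49 / 20 = 1.8375 dB.
Output = -17 − 1.8375 = -18.8375 dBu.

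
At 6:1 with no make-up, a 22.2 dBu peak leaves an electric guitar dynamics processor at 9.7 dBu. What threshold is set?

Let T be the threshold. Output overshoot = (input overshoot)/R, so 9.7 − T = (22.2 − T)/6.
6·(9.7 − T) = 22.2 − T → 5·T = 58.2 − 22.2 = 36.
T = 36/5 = 7.2 dBu.

7.2 dBu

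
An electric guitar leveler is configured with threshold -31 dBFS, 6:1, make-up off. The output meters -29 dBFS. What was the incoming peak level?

-19 dBFS

The compressed level sits -29 − (-31) = 2 dB over threshold.
Input overshoot = R × output overshoot = 12 dB → input = -31 + 12 = -19 dBFS.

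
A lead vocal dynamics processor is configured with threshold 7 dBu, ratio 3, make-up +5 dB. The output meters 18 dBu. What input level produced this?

25 dBu

Remove make-up: 18 − 5 = 13 dBu.
The compressed level sits 13 − 7 = 6 dB over threshold.
Before 3:1 compression the overshoot was 6 × 3 = 18 dB, so input = 7 + 18 = 25 dBu.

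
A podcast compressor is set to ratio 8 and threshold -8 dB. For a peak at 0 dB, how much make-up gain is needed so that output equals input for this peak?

7 dB

The peak compresses to -8 + 8/8 = -7 dB.
To reach 0 dB requires 0 − (-7) = 7 dB of make-up.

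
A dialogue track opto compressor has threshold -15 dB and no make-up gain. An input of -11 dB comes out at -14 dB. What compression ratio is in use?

Input overshoot = -11 − (-15) = 4 dB; output overshoot = -14 − (-15) = 1 dB.
Ratio = 4 / 1 = 4.

4:1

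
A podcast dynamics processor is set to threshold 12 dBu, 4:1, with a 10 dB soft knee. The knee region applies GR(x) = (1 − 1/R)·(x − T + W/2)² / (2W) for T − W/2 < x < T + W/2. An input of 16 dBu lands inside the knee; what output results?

x − T + W/2 = 16 − 12 + 5 = 9.
GR = (1 − 1/4) × 9² / 20 = 0.75 × 81 / 20 = 3.0375 dB.
Output = 16 − 3.0375 = 12.9625 dBu.

12.9625 dBu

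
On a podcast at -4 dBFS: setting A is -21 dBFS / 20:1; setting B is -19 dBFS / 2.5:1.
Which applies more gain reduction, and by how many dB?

A, by 7.15 dB

A: GR = 17 − 17/20 = 16.15 dB.
B: GR = 15 − 15/2.5 = 9 dB.
A applies 7.15 dB more gain reduction.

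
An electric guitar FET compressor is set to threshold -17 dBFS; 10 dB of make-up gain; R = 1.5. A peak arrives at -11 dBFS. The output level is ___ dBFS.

-11 dBFS sits 6 dB over threshold.
At 1.5:1 the overshoot is divided by 1.5, leaving 4 dB above threshold.
Output = -17 + 4 = -13 dBFS; make-up adds 10 dB, giving -3 dBFS.

-3 dBFS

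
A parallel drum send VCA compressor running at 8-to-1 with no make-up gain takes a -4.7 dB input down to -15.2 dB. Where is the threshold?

-16.7 dB

Gain reduction = -4.7 − (-15.2) = 10.5 dB; output overshoot = GR / (R − 1) = 10.5 / 7 = 1.5 dB.
Threshold = output − output overshoot = -15.2 − 1.5 = -16.7 dB.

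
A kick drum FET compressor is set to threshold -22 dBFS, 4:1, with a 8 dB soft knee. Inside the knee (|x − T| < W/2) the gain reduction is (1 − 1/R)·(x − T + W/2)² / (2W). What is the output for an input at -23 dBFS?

x − T + W/2 = -23 − (-22) + 4 = 3.
GR = (1 − 1/4) × 3² / 16 = 0.75 × 9 / 16 = 0.421875 dB.
Output = -23 − 0.421875 = -23.421875 dBFS.

-23.421875 dBFS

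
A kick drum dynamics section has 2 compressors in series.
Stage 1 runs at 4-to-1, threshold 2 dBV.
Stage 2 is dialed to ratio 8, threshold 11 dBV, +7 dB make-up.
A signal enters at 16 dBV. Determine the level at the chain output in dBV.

12.5 dBV

Stage 1: 16 dBV is 14 dB over 2 dBV; at 4:1 that becomes 3.5 dB over, giving 5.5 dBV.
Stage 2: 5.5 dBV is at or below the 11 dBV threshold — no compression; make-up brings it to 12.5 dBV.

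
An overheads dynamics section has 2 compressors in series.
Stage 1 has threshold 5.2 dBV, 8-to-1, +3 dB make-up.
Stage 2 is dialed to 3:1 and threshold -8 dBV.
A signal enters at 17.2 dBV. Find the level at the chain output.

Stage 1: 17.2 dBV is 12 dB over 5.2 dBV; at 8:1 that becomes 1.5 dB over, giving 6.7 dBV; +3 dB make-up → 9.7 dBV.
Stage 2: overshoot 17.7 dB → 17.7/3 = 5.9 dB → -2.1 dBV.

-2.1 dBV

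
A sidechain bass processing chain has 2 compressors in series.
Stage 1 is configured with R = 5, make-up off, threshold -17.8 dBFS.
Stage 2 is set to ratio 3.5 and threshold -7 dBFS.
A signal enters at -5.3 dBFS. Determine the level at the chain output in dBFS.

-15.3 dBFS

Stage 1: overshoot 12.5 dB → 12.5/5 = 2.5 dB → -15.3 dBFS.
Stage 2: below threshold (-15.3 ≤ -7); passes unchanged; output -15.3 dBFS.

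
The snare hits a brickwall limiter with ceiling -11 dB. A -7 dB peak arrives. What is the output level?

-11 dB

The limiter clamps the peak to its -11 dB ceiling.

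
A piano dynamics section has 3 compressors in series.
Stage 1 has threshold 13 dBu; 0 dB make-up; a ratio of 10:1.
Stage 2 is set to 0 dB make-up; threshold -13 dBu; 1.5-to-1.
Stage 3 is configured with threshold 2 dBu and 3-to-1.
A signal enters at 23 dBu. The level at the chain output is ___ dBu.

Stage 1: 23 dBu is 10 dB over 13 dBu; at 10:1 that becomes 1 dB over, giving 14 dBu.
Stage 2: 27 dB above -13 dBu, reduced 1.5:1 to 18 dB above → 5 dBu.
Stage 3: 3 dB above 2 dBu, reduced 3:1 to 1 dB above → 3 dBu.

3 dBu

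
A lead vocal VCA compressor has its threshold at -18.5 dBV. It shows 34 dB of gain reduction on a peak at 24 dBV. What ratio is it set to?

Input overshoot = 24 − (-18.5) = 42.5 dB.
Output overshoot = 42.5 − 34 = 8.5 dB.
Ratio = input overshoot / output overshoot = 42.5 / 8.5 = 5.

5:1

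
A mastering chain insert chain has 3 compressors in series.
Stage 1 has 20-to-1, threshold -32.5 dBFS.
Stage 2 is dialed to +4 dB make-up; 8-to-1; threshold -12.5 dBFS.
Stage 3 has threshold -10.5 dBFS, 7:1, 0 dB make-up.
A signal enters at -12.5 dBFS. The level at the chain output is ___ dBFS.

-27.5 dBFS

Stage 1: -12.5 dBFS is 20 dB over -32.5 dBFS; at 20:1 that becomes 1 dB over, giving -31.5 dBFS.
Stage 2: -31.5 dBFS ≤ -12.5 dBFS, so stage 2 doesn't engage; make-up brings it to -27.5 dBFS.
Stage 3: -27.5 dBFS is at or below the -10.5 dBFS threshold — no compression; output -27.5 dBFS.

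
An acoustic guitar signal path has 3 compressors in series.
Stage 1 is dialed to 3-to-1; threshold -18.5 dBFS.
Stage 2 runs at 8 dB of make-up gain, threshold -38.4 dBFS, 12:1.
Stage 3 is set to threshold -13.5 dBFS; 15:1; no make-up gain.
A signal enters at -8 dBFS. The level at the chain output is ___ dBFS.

-28.45 dBFS

Stage 1: overshoot 10.5 dB → 10.5/3 = 3.5 dB → -15 dBFS.
Stage 2: 23.4 dB above -38.4 dBFS, reduced 12:1 to 1.95 dB above → -36.45 dBFS; +8 dB make-up → -28.45 dBFS.
Stage 3: below threshold (-28.45 ≤ -13.5); passes unchanged; output -28.45 dBFS.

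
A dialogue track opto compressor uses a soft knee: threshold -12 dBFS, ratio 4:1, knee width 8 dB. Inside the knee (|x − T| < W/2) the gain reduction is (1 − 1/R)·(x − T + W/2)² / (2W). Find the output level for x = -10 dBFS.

x − T + W/2 = -10 − (-12) + 4 = 6.
GR = (1 − 1/4) × 6² / 16 = 0.75 × 36 / 16 = 1.6875 dB.
Output = -10 − 1.6875 = -11.6875 dBFS.

-11.6875 dBFS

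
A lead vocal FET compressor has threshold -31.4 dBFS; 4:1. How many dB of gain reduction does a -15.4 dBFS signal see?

12 dB

The signal is 16 dB above threshold.
At 4:1, output sits 16/4 = 4 dB above threshold.
So the signal is attenuated by 16 − 4 = 12 dB.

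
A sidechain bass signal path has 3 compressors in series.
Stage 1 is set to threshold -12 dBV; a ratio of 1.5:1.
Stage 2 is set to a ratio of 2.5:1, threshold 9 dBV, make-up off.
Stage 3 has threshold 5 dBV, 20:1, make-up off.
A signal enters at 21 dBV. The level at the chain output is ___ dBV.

Stage 1: 21 dBV is 33 dB over -12 dBV; at 1.5:1 that becomes 22 dB over, giving 10 dBV.
Stage 2: 10 dBV is 1 dB over 9 dBV; at 2.5:1 that becomes 0.4 dB over, giving 9.4 dBV.
Stage 3: 9.4 dBV is 4.4 dB over 5 dBV; at 20:1 that becomes 0.22 dB over, giving 5.22 dBV.

5.22 dBV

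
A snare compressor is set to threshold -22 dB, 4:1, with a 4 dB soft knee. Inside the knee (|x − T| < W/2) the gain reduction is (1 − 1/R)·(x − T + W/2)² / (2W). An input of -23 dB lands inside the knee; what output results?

x − T + W/2 = -23 − (-22) + 2 = 1.
GR = (1 − 1/4) × 1² / 8 = 0.75 × 1 / 8 = 0.09375 dB.
Output = -23 − 0.09375 = -23.09375 dB.

-23.09375 dB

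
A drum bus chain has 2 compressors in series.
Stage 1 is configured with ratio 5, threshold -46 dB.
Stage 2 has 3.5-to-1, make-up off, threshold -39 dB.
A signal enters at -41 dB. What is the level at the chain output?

Stage 1: -41 dB is 5 dB over -46 dB; at 5:1 that becomes 1 dB over, giving -45 dB.
Stage 2: -45 dB is at or below the -39 dB threshold — no compression; output -45 dB.

-45 dB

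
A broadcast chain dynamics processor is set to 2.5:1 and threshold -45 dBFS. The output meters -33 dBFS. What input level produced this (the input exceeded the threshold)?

Post-compression overshoot = -33 − (-45) = 12 dB.
Undo the ratio: input overshoot = 12 × 2.5 = 30 dB, giving input = -15 dBFS.

-15 dBFS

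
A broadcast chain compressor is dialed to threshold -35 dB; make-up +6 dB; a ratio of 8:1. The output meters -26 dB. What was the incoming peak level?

Remove make-up: -26 − 6 = -32 dB.
The compressed level sits -32 − (-35) = 3 dB over threshold.
Undo the ratio: input overshoot = 3 × 8 = 24 dB, giving input = -11 dB.

-11 dB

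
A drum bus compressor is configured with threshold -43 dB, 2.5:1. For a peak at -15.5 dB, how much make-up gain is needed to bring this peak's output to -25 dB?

7 dB

Without make-up, output = threshold + overshoot/2.5 = -43 + 11 = -32 dB.
Gap to target: 7 dB.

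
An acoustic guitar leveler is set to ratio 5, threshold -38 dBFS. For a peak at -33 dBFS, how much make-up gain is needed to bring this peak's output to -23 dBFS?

Without make-up, output = threshold + overshoot/5 = -38 + 1 = -37 dBFS.
Gap to target: 14 dB.

14 dB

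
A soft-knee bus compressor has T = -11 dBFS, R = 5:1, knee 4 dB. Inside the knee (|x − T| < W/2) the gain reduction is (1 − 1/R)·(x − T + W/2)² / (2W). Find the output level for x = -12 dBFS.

x − T + W/2 = -12 − (-11) + 2 = 1.
GR = (1 − 1/5) × 1² / 8 = 0.8 × 1 / 8 = 0.1 dB.
Output = -12 − 0.1 = -12.1 dBFS.

-12.1 dBFS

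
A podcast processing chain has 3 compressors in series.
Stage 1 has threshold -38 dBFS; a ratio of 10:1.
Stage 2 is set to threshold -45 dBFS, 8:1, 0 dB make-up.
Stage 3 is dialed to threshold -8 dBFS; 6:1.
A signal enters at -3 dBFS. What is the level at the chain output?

Stage 1: 35 dB above -38 dBFS, reduced 10:1 to 3.5 dB above → -34.5 dBFS.
Stage 2: 10.5 dB above -45 dBFS, reduced 8:1 to 1.3125 dB above → -43.6875 dBFS.
Stage 3: -43.6875 dBFS is at or below the -8 dBFS threshold — no compression; output -43.6875 dBFS.

-43.6875 dBFS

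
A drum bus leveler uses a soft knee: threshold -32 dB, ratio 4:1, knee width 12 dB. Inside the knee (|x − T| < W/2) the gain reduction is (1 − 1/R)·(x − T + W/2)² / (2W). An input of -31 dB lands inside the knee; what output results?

-32.53125 dB

x − T + W/2 = -31 − (-32) + 6 = 7.
GR = (1 − 1/4) × 7² / 24 = 0.75 × 49 / 24 = 1.53125 dB.
Output = -31 − 1.53125 = -32.53125 dB.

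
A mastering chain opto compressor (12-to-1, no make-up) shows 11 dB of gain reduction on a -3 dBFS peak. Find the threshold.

Gain reduction = -3 − (-14) = 11 dB; output overshoot = GR / (R − 1) = 11 / 11 = 1 dB.
Threshold = output − output overshoot = -14 − 1 = -15 dBFS.

-15 dBFS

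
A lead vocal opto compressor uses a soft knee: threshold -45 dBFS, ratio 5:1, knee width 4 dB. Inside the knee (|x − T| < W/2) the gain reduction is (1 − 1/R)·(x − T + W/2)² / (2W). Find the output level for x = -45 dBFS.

x − T + W/2 = -45 − (-45) + 2 = 2.
GR = (1 − 1/5) × 2² / 8 = 0.8 × 4 / 8 = 0.4 dB.
Output = -45 − 0.4 = -45.4 dBFS.

-45.4 dBFS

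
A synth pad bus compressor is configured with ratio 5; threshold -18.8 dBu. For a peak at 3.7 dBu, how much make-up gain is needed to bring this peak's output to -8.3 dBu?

The peak compresses to -18.8 + 22.5/5 = -14.3 dBu.
To reach -8.3 dBu requires -8.3 − (-14.3) = 6 dB of make-up.

6 dB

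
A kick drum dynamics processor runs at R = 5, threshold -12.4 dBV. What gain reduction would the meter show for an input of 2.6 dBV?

Overshoot = 2.6 − (-12.4) = 15 dB.
A 5:1 ratio leaves 3 dB of that excess.
GR = overshoot in − overshoot out = 15 − 3 = 12 dB.

12 dB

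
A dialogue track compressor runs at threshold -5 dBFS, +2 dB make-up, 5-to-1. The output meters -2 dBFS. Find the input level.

Remove make-up: -2 − 2 = -4 dBFS.
That's 1 dB above the -5 dBFS threshold.
Undo the ratio: input overshoot = 1 × 5 = 5 dB, giving input = 0 dBFS.

0 dBFS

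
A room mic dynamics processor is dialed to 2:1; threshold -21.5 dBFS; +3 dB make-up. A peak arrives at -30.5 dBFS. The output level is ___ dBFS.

-30.5 dBFS is 9 dB below the -21.5 dBFS threshold, so no gain reduction is applied.
Make-up gain adds 3 dB: -30.5 + 3 = -27.5 dBFS.

-27.5 dBFS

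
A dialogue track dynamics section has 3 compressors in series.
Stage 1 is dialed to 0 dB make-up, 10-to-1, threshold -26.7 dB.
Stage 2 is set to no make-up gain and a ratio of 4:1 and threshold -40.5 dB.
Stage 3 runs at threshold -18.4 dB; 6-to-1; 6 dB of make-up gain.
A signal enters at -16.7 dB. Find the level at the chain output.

Stage 1: -16.7 dB is 10 dB over -26.7 dB; at 10:1 that becomes 1 dB over, giving -25.7 dB.
Stage 2: -25.7 dB is 14.8 dB over -40.5 dB; at 4:1 that becomes 3.7 dB over, giving -36.8 dB.
Stage 3: -36.8 dB ≤ -18.4 dB, so stage 3 doesn't engage; make-up brings it to -30.8 dB.

-30.8 dB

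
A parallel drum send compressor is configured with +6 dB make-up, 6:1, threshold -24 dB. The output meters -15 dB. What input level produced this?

Remove make-up: -15 − 6 = -21 dB.
Post-compression overshoot = -21 − (-24) = 3 dB.
Before 6:1 compression the overshoot was 3 × 6 = 18 dB, so input = -24 + 18 = -6 dB.

-6 dB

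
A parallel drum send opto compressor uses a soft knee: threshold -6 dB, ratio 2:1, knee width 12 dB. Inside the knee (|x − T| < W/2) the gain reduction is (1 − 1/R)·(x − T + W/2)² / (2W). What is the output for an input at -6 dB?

-6.75 dB

x − T + W/2 = -6 − (-6) + 6 = 6.
GR = (1 − 1/2) × 6² / 24 = 0.5 × 36 / 24 = 0.75 dB.
Output = -6 − 0.75 = -6.75 dB.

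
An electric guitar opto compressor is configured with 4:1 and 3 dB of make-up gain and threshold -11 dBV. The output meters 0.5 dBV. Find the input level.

23 dBV

Stripping the +3 dB make-up gives -2.5 dBV at the gain stage.
Post-compression overshoot = -2.5 − (-11) = 8.5 dB.
Undo the ratio: input overshoot = 8.5 × 4 = 34 dB, giving input = 23 dBV.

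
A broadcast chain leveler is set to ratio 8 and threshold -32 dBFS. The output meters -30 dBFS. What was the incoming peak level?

Post-compression overshoot = -30 − (-32) = 2 dB.
Undo the ratio: input overshoot = 2 × 8 = 16 dB, giving input = -16 dBFS.

-16 dBFS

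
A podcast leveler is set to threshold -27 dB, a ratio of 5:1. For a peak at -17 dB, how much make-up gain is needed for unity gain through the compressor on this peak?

8 dB

Overshoot 10 dB → 10/5 = 2 dB after compression, so the compressed level is -27 + 2 = -25 dB.
Make-up = target − compressed = -17 − (-25) = 8 dB.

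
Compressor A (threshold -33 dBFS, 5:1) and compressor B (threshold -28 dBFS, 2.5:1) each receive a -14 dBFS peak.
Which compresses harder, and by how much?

A, by 6.8 dB

A: 19 dB over, compressed to 3.8 dB over, so 15.2 dB of GR.
B: 14 dB over, compressed to 5.6 dB over, so 8.4 dB of GR.
A applies 6.8 dB more gain reduction.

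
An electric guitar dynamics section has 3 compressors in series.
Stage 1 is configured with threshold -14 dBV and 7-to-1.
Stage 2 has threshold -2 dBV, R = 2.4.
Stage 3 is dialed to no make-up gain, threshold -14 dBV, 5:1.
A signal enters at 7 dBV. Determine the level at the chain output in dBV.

-13.4 dBV

Stage 1: 21 dB above -14 dBV, reduced 7:1 to 3 dB above → -11 dBV.
Stage 2: below threshold (-11 ≤ -2); passes unchanged; output -11 dBV.
Stage 3: -11 dBV is 3 dB over -14 dBV; at 5:1 that becomes 0.6 dB over, giving -13.4 dBV.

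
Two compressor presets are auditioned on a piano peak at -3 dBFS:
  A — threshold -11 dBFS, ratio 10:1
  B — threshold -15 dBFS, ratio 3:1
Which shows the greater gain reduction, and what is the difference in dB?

A: 8 dB over, compressed to 0.8 dB over, so 7.2 dB of GR.
B: 12 dB over, compressed to 4 dB over, so 8 dB of GR.
Difference: 0.8 dB in favour of B.

B, by 0.8 dB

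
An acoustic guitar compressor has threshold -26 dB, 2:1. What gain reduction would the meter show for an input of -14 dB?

Overshoot = -14 − (-26) = 12 dB.
After 2:1 compression the overshoot becomes 12/2 = 6 dB.
Gain reduction = 12 − 6 = 6 dB.

6 dB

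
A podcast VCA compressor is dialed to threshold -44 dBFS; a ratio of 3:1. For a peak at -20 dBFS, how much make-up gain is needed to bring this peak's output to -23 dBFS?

13 dB

Without make-up, output = threshold + overshoot/3 = -44 + 8 = -36 dBFS.
Gap to target: 13 dB.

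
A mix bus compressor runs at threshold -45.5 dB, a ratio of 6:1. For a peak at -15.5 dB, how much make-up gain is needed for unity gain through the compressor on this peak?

25 dB

Overshoot 30 dB → 30/6 = 5 dB after compression, so the compressed level is -45.5 + 5 = -40.5 dB.
Make-up = target − compressed = -15.5 − (-40.5) = 25 dB.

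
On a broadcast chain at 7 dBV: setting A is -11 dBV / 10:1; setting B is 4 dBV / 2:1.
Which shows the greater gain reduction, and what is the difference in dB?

A: overshoot 18 dB → output overshoot 1.8 dB → GR 16.2 dB.
B: overshoot 3 dB → output overshoot 1.5 dB → GR 1.5 dB.
A reduces 14.7 dB more.

A, by 14.7 dB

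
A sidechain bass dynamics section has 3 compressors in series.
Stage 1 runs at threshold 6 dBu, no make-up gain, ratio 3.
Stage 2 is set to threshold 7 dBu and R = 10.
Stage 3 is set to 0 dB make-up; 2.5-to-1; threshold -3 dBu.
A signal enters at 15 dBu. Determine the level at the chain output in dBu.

1.08 dBu

Stage 1: 9 dB above 6 dBu, reduced 3:1 to 3 dB above → 9 dBu.
Stage 2: 9 dBu is 2 dB over 7 dBu; at 10:1 that becomes 0.2 dB over, giving 7.2 dBu.
Stage 3: 10.2 dB above -3 dBu, reduced 2.5:1 to 4.08 dB above → 1.08 dBu.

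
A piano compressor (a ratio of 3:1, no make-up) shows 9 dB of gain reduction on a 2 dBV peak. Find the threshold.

-11.5 dBV

Let T be the threshold. Output overshoot = (input overshoot)/R, so -7 − T = (2 − T)/3.
3·(-7 − T) = 2 − T → 2·T = -21 − 2 = -23.
T = -23/2 = -11.5 dBV.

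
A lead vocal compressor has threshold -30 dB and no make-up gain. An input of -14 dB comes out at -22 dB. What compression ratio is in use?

2:1

Input overshoot = -14 − (-30) = 16 dB; output overshoot = -22 − (-30) = 8 dB.
Ratio = 16 / 8 = 2.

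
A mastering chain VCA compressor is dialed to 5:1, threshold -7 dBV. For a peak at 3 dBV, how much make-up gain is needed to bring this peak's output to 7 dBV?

Overshoot 10 dB → 10/5 = 2 dB after compression, so the compressed level is -7 + 2 = -5 dBV.
Make-up = target − compressed = 7 − (-5) = 12 dB.

12 dB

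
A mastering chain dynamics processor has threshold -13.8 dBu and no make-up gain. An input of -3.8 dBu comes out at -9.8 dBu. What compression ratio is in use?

Input overshoot = -3.8 − (-13.8) = 10 dB; output overshoot = -9.8 − (-13.8) = 4 dB.
Ratio = 10 / 4 = 2.5.

2.5:1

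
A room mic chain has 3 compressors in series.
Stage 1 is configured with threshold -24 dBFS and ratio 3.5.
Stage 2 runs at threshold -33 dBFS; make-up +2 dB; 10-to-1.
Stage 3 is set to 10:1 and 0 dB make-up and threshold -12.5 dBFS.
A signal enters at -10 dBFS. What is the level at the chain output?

-29.7 dBFS

Stage 1: 14 dB above -24 dBFS, reduced 3.5:1 to 4 dB above → -20 dBFS.
Stage 2: -20 dBFS is 13 dB over -33 dBFS; at 10:1 that becomes 1.3 dB over, giving -31.7 dBFS; +2 dB make-up → -29.7 dBFS.
Stage 3: -29.7 dBFS ≤ -12.5 dBFS, so stage 3 doesn't engage; output -29.7 dBFS.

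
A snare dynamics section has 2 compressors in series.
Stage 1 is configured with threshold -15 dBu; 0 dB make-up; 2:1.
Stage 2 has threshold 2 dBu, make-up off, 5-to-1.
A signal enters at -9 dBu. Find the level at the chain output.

-12 dBu

Stage 1: overshoot 6 dB → 6/2 = 3 dB → -12 dBu.
Stage 2: -12 dBu ≤ 2 dBu, so stage 2 doesn't engage; output -12 dBu.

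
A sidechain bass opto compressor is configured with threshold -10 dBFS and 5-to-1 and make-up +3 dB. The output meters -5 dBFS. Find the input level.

0 dBFS

Remove make-up: -5 − 3 = -8 dBFS.
The compressed level sits -8 − (-10) = 2 dB over threshold.
Before 5:1 compression the overshoot was 2 × 5 = 10 dB, so input = -10 + 10 = 0 dBFS.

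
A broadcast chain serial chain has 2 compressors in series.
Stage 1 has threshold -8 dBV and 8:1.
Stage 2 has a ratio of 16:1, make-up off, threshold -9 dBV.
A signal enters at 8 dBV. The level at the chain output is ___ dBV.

Stage 1: overshoot 16 dB → 16/8 = 2 dB → -6 dBV.
Stage 2: -6 dBV is 3 dB over -9 dBV; at 16:1 that becomes 0.1875 dB over, giving -8.8125 dBV.

-8.8125 dBV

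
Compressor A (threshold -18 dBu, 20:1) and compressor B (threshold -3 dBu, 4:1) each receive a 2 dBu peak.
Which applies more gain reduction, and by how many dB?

A: overshoot 20 dB → output overshoot 1 dB → GR 19 dB.
B: overshoot 5 dB → output overshoot 1.25 dB → GR 3.75 dB.
A reduces 15.25 dB more.

A, by 15.25 dB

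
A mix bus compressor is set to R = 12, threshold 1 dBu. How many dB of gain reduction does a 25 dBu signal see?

The signal is 24 dB above threshold.
At 12:1, output sits 24/12 = 2 dB above threshold.
So the signal is attenuated by 24 − 2 = 22 dB.

22 dB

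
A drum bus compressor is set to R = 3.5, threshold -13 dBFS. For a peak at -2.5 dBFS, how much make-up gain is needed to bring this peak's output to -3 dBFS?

Without make-up, output = threshold + overshoot/3.5 = -13 + 3 = -10 dBFS.
Gap to target: 7 dB.

7 dB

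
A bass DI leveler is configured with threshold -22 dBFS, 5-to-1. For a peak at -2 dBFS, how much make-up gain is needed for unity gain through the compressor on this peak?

16 dB

Overshoot 20 dB → 20/5 = 4 dB after compression, so the compressed level is -22 + 4 = -18 dBFS.
Make-up = target − compressed = -2 − (-18) = 16 dB.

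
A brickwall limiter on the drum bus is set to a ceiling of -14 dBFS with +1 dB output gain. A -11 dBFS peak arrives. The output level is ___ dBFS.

A brickwall limiter is an ∞:1 compressor: any input above the ceiling is clamped to -14 dBFS.
Output gain then adds 1 dB: -14 + 1 = -13 dBFS.

-13 dBFS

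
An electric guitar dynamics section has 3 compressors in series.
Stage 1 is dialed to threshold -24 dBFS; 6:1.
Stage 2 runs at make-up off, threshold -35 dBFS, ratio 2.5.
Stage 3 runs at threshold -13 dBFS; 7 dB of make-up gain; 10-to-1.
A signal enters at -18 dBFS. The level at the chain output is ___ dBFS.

Stage 1: 6 dB above -24 dBFS, reduced 6:1 to 1 dB above → -23 dBFS.
Stage 2: 12 dB above -35 dBFS, reduced 2.5:1 to 4.8 dB above → -30.2 dBFS.
Stage 3: -30.2 dBFS ≤ -13 dBFS, so stage 3 doesn't engage; make-up brings it to -23.2 dBFS.

-23.2 dBFS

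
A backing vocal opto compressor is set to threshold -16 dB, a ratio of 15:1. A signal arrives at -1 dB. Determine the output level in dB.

Overshoot: -1 − (-16) = 15 dB.
The 15 dB excess becomes 1 dB after 15:1 reduction.
Output = -16 + 1 = -15 dB.

-15 dB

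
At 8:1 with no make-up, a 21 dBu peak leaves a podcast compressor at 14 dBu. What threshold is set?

13 dBu

Let T be the threshold. Output overshoot = (input overshoot)/R, so 14 − T = (21 − T)/8.
8·(14 − T) = 21 − T → 7·T = 112 − 21 = 91.
T = 91/7 = 13 dBu.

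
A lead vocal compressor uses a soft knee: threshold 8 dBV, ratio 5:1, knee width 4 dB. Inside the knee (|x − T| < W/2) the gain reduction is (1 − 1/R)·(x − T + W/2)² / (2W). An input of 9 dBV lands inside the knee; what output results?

x − T + W/2 = 9 − 8 + 2 = 3.
GR = (1 − 1/5) × 3² / 8 = 0.8 × 9 / 8 = 0.9 dB.
Output = 9 − 0.9 = 8.1 dBV.

8.1 dBV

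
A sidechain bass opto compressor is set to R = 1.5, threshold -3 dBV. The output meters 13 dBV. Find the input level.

21 dBV

The compressed level sits 13 − (-3) = 16 dB over threshold.
Before 1.5:1 compression the overshoot was 16 × 1.5 = 24 dB, so input = -3 + 24 = 21 dBV.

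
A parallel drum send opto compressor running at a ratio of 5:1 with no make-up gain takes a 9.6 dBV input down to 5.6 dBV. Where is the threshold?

4.6 dBV

Input is 5 dB above T (since output overshoot × R = input overshoot: (5.6 − T)·5 = 9.6 − T gives T = 4.6 dBV).
Check: 4.6 + (9.6 − 4.6)/5 = 4.6 + 1 = 5.6 dBV. ✓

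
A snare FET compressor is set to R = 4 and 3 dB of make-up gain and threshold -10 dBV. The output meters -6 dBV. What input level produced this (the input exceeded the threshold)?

-6 dBV

Stripping the +3 dB make-up gives -9 dBV at the gain stage.
That's 1 dB above the -10 dBV threshold.
Input overshoot = R × output overshoot = 4 dB → input = -10 + 4 = -6 dBV.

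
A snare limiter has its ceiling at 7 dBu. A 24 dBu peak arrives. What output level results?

A brickwall limiter is an ∞:1 compressor: any input above the ceiling is clamped to 7 dBu.

7 dBu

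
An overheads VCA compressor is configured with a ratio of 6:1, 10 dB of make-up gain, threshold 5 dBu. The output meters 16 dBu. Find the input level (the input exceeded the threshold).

Stripping the +10 dB make-up gives 6 dBu at the gain stage.
The compressed level sits 6 − 5 = 1 dB over threshold.
Undo the ratio: input overshoot = 1 × 6 = 6 dB, giving input = 11 dBu.

11 dBu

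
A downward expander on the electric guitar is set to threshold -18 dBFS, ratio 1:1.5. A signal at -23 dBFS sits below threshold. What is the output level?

Below threshold, a 1:1.5 expander applies gain = (1.5−1)×(T − x) of attenuation.
(1.5−1) × 5 = 2.5 dB, so output = -23 − 2.5 = -25.5 dBFS.

-25.5 dBFS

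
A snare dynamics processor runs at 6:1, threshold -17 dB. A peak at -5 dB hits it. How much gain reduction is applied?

10 dB

Overshoot = -5 − (-17) = 12 dB.
A 6:1 ratio leaves 2 dB of that excess.
GR = overshoot in − overshoot out = 12 − 2 = 10 dB.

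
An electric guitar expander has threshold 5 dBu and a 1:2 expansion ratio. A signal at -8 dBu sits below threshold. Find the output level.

-21 dBu

Undershoot = 5 − (-8) = 13 dB.
At 1:2, that expands to 26 dB under threshold.
Output = 5 − 26 = -21 dBu.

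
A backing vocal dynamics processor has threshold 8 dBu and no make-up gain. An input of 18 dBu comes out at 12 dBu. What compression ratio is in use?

2.5:1

Input overshoot = 18 − 8 = 10 dB; output overshoot = 12 − 8 = 4 dB.
Ratio = 10 / 4 = 2.5.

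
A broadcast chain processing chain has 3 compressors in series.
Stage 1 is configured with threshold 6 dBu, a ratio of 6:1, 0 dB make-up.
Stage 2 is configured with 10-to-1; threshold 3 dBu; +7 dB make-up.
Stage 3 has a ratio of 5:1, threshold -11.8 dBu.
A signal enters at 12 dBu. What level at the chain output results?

Stage 1: 6 dB above 6 dBu, reduced 6:1 to 1 dB above → 7 dBu.
Stage 2: overshoot 4 dB → 4/10 = 0.4 dB → 3.4 dBu; +7 dB make-up → 10.4 dBu.
Stage 3: 10.4 dBu is 22.2 dB over -11.8 dBu; at 5:1 that becomes 4.44 dB over, giving -7.36 dBu.

-7.36 dBu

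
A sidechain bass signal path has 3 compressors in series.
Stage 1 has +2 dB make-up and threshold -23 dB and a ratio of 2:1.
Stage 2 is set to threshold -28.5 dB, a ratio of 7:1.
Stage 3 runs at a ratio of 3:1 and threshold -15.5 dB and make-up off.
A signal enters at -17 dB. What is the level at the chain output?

-27 dB

Stage 1: 6 dB above -23 dB, reduced 2:1 to 3 dB above → -20 dB; +2 dB make-up → -18 dB.
Stage 2: overshoot 10.5 dB → 10.5/7 = 1.5 dB → -27 dB.
Stage 3: below threshold (-27 ≤ -15.5); passes unchanged; output -27 dB.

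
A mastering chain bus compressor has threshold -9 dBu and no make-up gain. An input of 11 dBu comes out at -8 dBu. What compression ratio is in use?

Input overshoot = 11 − (-9) = 20 dB; output overshoot = -8 − (-9) = 1 dB.
Ratio = 20 / 1 = 20.

20:1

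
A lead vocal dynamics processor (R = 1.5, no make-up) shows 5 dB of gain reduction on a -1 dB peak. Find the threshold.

Let T be the threshold. Output overshoot = (input overshoot)/R, so -6 − T = (-1 − T)/1.5.
1.5·(-6 − T) = -1 − T → 0.5·T = -9 − (-1) = -8.
T = -8/0.5 = -16 dB.

-16 dB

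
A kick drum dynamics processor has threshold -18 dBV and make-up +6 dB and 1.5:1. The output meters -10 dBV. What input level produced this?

-15 dBV

Before make-up, the level was -10 − 6 = -16 dBV.
Post-compression overshoot = -16 − (-18) = 2 dB.
Undo the ratio: input overshoot = 2 × 1.5 = 3 dB, giving input = -15 dBV.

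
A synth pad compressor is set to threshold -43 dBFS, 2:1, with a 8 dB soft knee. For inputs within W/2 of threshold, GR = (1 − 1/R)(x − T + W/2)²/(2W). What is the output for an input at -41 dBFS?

x − T + W/2 = -41 − (-43) + 4 = 6.
GR = (1 − 1/2) × 6² / 16 = 0.5 × 36 / 16 = 1.125 dB.
Output = -41 − 1.125 = -42.125 dBFS.

-42.125 dBFS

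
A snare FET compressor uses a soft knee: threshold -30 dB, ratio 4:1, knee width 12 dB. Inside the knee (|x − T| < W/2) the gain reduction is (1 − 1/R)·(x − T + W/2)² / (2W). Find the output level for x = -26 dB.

x − T + W/2 = -26 − (-30) + 6 = 10.
GR = (1 − 1/4) × 10² / 24 = 0.75 × 100 / 24 = 3.125 dB.
Output = -26 − 3.125 = -29.125 dB.

-29.125 dB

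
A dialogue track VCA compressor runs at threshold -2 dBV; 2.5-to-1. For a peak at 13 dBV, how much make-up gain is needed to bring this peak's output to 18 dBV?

14 dB

Overshoot 15 dB → 15/2.5 = 6 dB after compression, so the compressed level is -2 + 6 = 4 dBV.
Make-up = target − compressed = 18 − 4 = 14 dB.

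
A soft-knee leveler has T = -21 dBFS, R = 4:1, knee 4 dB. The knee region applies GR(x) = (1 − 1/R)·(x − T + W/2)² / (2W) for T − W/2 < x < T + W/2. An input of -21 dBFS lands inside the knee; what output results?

-21.375 dBFS

x − T + W/2 = -21 − (-21) + 2 = 2.
GR = (1 − 1/4) × 2² / 8 = 0.75 × 4 / 8 = 0.375 dB.
Output = -21 − 0.375 = -21.375 dBFS.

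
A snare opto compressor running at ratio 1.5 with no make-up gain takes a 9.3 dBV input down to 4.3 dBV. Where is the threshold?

Gain reduction = 9.3 − 4.3 = 5 dB; output overshoot = GR / (R − 1) = 5 / 0.5 = 10 dB.
Threshold = output − output overshoot = 4.3 − 10 = -5.7 dBV.

-5.7 dBV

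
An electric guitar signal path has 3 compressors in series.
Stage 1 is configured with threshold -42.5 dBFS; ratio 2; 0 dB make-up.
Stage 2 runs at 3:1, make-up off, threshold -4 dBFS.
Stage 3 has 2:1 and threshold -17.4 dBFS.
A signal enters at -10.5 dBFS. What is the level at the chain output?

Stage 1: 32 dB above -42.5 dBFS, reduced 2:1 to 16 dB above → -26.5 dBFS.
Stage 2: -26.5 dBFS ≤ -4 dBFS, so stage 2 doesn't engage; output -26.5 dBFS.
Stage 3: -26.5 dBFS ≤ -17.4 dBFS, so stage 3 doesn't engage; output -26.5 dBFS.

-26.5 dBFS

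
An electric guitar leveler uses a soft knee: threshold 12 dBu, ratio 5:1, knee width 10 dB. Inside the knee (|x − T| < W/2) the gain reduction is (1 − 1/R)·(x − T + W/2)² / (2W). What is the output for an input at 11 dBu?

x − T + W/2 = 11 − 12 + 5 = 4.
GR = (1 − 1/5) × 4² / 20 = 0.8 × 16 / 20 = 0.64 dB.
Output = 11 − 0.64 = 10.36 dBu.

10.36 dBu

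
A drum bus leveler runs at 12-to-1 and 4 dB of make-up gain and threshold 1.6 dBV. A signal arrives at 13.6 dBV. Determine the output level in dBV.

6.6 dBV

Overshoot: 13.6 − 1.6 = 12 dB.
At 12:1 the overshoot is divided by 12, leaving 1 dB above threshold.
That puts the output at 2.6 dBV; make-up adds 4 dB, giving 6.6 dBV.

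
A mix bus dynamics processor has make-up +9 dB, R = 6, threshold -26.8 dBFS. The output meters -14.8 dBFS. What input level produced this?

-8.8 dBFS

Stripping the +9 dB make-up gives -23.8 dBFS at the gain stage.
That's 3 dB above the -26.8 dBFS threshold.
Undo the ratio: input overshoot = 3 × 6 = 18 dB, giving input = -8.8 dBFS.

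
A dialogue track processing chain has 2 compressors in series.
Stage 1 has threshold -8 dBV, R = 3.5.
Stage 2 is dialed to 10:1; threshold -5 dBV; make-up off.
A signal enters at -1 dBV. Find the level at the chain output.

-6 dBV

Stage 1: 7 dB above -8 dBV, reduced 3.5:1 to 2 dB above → -6 dBV.
Stage 2: -6 dBV ≤ -5 dBV, so stage 2 doesn't engage; output -6 dBV.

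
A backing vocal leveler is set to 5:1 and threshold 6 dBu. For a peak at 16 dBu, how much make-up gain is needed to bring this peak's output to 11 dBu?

3 dB

Without make-up, output = threshold + overshoot/5 = 6 + 2 = 8 dBu.
Gap to target: 3 dB.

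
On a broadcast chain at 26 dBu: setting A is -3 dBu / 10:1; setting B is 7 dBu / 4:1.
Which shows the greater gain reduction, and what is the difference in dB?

A, by 11.85 dB

A: overshoot 29 dB → output overshoot 2.9 dB → GR 26.1 dB.
B: overshoot 19 dB → output overshoot 4.75 dB → GR 14.25 dB.
A reduces 11.85 dB more.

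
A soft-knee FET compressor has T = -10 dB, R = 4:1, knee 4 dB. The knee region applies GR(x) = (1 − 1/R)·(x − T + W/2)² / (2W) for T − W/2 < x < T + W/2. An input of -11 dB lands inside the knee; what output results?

-11.09375 dB

x − T + W/2 = -11 − (-10) + 2 = 1.
GR = (1 − 1/4) × 1² / 8 = 0.75 × 1 / 8 = 0.09375 dB.
Output = -11 − 0.09375 = -11.09375 dB.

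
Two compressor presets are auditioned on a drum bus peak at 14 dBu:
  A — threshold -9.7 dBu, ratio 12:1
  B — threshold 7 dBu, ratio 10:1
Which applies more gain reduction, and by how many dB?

A, by 15.425 dB

A: overshoot 23.7 dB → output overshoot 1.975 dB → GR 21.725 dB.
B: overshoot 7 dB → output overshoot 0.7 dB → GR 6.3 dB.
A reduces 15.425 dB more.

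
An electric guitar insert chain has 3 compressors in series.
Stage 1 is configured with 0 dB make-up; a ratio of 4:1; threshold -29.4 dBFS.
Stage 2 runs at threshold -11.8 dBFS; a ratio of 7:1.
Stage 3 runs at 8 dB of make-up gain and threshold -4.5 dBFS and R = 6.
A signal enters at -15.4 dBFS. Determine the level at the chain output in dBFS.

-17.9 dBFS

Stage 1: -15.4 dBFS is 14 dB over -29.4 dBFS; at 4:1 that becomes 3.5 dB over, giving -25.9 dBFS.
Stage 2: -25.9 dBFS ≤ -11.8 dBFS, so stage 2 doesn't engage; output -25.9 dBFS.
Stage 3: -25.9 dBFS ≤ -4.5 dBFS, so stage 3 doesn't engage; make-up brings it to -17.9 dBFS.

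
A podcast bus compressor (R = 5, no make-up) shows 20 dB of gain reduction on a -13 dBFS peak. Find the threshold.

Gain reduction = -13 − (-33) = 20 dB; output overshoot = GR / (R − 1) = 20 / 4 = 5 dB.
Threshold = output − output overshoot = -33 − 5 = -38 dBFS.

-38 dBFS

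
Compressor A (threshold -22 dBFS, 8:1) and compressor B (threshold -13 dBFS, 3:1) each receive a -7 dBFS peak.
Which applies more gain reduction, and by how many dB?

A: GR = 15 − 15/8 = 13.125 dB.
B: GR = 6 − 6/3 = 4 dB.
A reduces 9.125 dB more.

A, by 9.125 dB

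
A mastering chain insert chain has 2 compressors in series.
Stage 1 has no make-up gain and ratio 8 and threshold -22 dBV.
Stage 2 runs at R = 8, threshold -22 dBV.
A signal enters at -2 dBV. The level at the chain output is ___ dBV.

-21.6875 dBV

Stage 1: -2 dBV is 20 dB over -22 dBV; at 8:1 that becomes 2.5 dB over, giving -19.5 dBV.
Stage 2: overshoot 2.5 dB → 2.5/8 = 0.3125 dB → -21.6875 dBV.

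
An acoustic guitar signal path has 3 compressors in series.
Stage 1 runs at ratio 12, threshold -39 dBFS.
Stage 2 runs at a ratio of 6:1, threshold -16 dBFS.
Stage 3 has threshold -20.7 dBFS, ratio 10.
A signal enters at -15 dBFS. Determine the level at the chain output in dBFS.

Stage 1: 24 dB above -39 dBFS, reduced 12:1 to 2 dB above → -37 dBFS.
Stage 2: -37 dBFS ≤ -16 dBFS, so stage 2 doesn't engage; output -37 dBFS.
Stage 3: -37 dBFS ≤ -20.7 dBFS, so stage 3 doesn't engage; output -37 dBFS.

-37 dBFS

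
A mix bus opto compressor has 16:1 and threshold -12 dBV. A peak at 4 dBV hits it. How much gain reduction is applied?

4 dBV exceeds the threshold by 16 dB.
At 16:1, output sits 16/16 = 1 dB above threshold.
Gain reduction = 16 − 1 = 15 dB.

15 dB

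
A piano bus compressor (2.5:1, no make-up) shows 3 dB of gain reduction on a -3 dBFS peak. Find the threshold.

Gain reduction = -3 − (-6) = 3 dB; output overshoot = GR / (R − 1) = 3 / 1.5 = 2 dB.
Threshold = output − output overshoot = -6 − 2 = -8 dBFS.

-8 dBFS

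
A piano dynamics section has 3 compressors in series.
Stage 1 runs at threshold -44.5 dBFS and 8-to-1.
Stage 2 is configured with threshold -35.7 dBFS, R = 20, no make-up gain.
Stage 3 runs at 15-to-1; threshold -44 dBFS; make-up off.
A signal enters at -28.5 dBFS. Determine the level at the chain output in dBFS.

Stage 1: overshoot 16 dB → 16/8 = 2 dB → -42.5 dBFS.
Stage 2: -42.5 dBFS is at or below the -35.7 dBFS threshold — no compression; output -42.5 dBFS.
Stage 3: 1.5 dB above -44 dBFS, reduced 15:1 to 0.1 dB above → -43.9 dBFS.

-43.9 dBFS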